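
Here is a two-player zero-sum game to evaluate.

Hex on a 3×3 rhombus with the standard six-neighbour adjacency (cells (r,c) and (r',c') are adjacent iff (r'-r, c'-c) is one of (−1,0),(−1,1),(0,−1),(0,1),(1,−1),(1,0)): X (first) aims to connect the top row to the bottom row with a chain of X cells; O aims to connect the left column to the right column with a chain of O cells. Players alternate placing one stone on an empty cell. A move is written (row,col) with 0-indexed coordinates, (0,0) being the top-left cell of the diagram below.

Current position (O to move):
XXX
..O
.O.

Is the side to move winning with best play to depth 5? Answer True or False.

O winning at [XXX/..O/.O.]: True

[XXX/..O/.O.] O move#1: (1,0):+1/XXX/O.O/.O.*, (1,1):+1/XXX/.OO/.O., (2,0):+1/XXX/..O/OO., (2,2):-1/XXX/..O/.OO
[XXX/O.O/.O.] X move#2: (1,1):-1/XXX/OXO/.O.*, (2,0):-1/XXX/O.O/XO., (2,2):-1/XXX/O.O/.OX
[XXX/OXO/.O.] O move#3: (2,0):+1/XXX/OXO/OO.*, (2,2):-1/XXX/OXO/.OO
[XXX/OXO/OO.] end (terminal -1, X#4); searched XXX/..O/.O. to 5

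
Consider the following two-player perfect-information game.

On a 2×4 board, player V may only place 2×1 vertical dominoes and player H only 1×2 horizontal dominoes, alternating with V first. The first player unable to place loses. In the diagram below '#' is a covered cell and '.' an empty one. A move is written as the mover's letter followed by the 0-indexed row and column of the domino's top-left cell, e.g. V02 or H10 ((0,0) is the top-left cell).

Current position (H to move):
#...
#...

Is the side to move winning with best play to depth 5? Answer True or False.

H winning at [#.../#...]: True

p1 H@[#.../#...]: H01[###./#...]+1* H02[#.##/#...]+1 H11[#.../###.]+1 H12[#.../#.##]+1
p2 V@[###./#...]: V03[####/#..#]-1*
p3 H@[####/#..#]: H11[####/####]+1*
p4 V@[####/####] terminal -1; root [#.../#...] d5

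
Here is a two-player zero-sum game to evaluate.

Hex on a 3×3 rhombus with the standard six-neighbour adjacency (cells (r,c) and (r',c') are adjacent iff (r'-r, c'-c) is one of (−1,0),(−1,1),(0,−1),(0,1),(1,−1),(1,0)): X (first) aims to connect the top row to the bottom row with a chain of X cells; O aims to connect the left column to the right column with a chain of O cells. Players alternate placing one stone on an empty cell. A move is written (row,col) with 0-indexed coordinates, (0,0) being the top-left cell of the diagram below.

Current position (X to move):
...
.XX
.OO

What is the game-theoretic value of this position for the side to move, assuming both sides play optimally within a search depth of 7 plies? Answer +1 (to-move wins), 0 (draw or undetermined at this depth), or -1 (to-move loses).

value(.../.XX/.OO, X) = +1

p1 X@[.../.XX/.OO]: (0,0)[X../.XX/.OO]-1 (0,1)[.X./.XX/.OO]-1 (0,2)[..X/.XX/.OO]-1 (1,0)[.../XXX/.OO]-1 (2,0)[.../.XX/XOO]+1*
p2 O@[.../.XX/XOO]: (0,0)[O../.XX/XOO]-1* (0,1)[.O./.XX/XOO]-1 (0,2)[..O/.XX/XOO]-1 (1,0)[.../OXX/XOO]-1
p3 X@[O../.XX/XOO]: (0,1)[OX./.XX/XOO]+1* (0,2)[O.X/.XX/XOO]+1 (1,0)[O../XXX/XOO]+1
p4 O@[OX./.XX/XOO] terminal -1; root [.../.XX/.OO] d7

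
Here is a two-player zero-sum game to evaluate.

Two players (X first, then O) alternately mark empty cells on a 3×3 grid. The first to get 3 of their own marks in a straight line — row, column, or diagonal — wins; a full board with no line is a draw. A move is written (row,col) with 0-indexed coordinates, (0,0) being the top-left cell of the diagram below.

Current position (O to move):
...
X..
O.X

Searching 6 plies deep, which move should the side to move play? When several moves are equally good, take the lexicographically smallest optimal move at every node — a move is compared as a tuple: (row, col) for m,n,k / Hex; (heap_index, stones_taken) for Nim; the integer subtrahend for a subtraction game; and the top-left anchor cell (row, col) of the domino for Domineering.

O's best at [.../X../O.X]: (1,1)

ply 1, O at .../X../O.X | (0,0)=-1→O../X../O.X; (0,1)=-1→.O./X../O.X; (0,2)=-1→..O/X../O.X; (1,1)=+0→.../XO./O.X*; (1,2)=+0→.../X.O/O.X; (2,1)=-1→.../X../OOX
ply 2, X at .../XO./O.X | (0,0)=-1→X../XO./O.X; (0,1)=-1→.X./XO./O.X; (0,2)=+0→..X/XO./O.X*; (1,2)=-1→.../XOX/O.X; (2,1)=-1→.../XO./OXX
ply 3, O at ..X/XO./O.X | (0,0)=-1→O.X/XO./O.X; (0,1)=-1→.OX/XO./O.X; (1,2)=+0→..X/XOO/O.X*; (2,1)=-1→..X/XO./OOX
ply 4, X at ..X/XOO/O.X | (0,0)=+0→X.X/XOO/O.X*; (0,1)=+0→.XX/XOO/O.X; (2,1)=+0→..X/XOO/OXX
ply 5, O at X.X/XOO/O.X | (0,1)=+0→XOX/XOO/O.X*; (2,1)=-1→X.X/XOO/OOX
ply 6, X at XOX/XOO/O.X | (2,1)=+0→XOX/XOO/OXX*
ply 7: XOX/XOO/OXX is terminal +0 (O); from .../X../O.X depth 6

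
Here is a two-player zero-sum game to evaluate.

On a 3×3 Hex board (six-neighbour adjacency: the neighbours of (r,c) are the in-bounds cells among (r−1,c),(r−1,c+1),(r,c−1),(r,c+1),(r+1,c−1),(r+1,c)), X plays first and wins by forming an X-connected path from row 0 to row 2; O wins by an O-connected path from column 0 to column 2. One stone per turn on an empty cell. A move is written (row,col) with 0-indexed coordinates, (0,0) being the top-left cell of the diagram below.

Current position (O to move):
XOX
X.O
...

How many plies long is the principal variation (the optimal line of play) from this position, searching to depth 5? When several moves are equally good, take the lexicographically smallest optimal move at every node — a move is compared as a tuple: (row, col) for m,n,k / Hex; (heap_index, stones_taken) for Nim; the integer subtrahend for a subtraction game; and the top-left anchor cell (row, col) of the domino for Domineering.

[XOX/X.O/...] O move#1: (1,1):-1/XOX/XOO/..., (2,0):+1/XOX/X.O/O..*, (2,1):-1/XOX/X.O/.O., (2,2):-1/XOX/X.O/..O
[XOX/X.O/O..] X move#2: (1,1):-1/XOX/XXO/O..*, (2,1):-1/XOX/X.O/OX., (2,2):-1/XOX/X.O/O.X
[XOX/XXO/O..] O move#3: (2,1):+1/XOX/XXO/OO.*, (2,2):-1/XOX/XXO/O.O
[XOX/XXO/OO.] end (terminal -1, X#4); searched XOX/X.O/... to 5

PV length from [XOX/X.O/...]: 3 plies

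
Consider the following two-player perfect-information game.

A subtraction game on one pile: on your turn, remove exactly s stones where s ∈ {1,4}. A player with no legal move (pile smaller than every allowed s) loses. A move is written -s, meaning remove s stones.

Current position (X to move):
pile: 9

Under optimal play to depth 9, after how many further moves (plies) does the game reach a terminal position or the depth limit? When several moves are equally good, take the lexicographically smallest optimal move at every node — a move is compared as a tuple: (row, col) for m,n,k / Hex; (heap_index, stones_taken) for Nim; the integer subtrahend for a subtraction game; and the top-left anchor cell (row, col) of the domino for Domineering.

ply 1, X at 9 | -1=-1→8; -4=+1→5*
ply 2, O at 5 | -1=-1→4*; -4=-1→1
ply 3, X at 4 | -1=-1→3; -4=+1→0*
ply 4: 0 is terminal -1 (O); from 9 depth 9

PV length from [9]: 3 plies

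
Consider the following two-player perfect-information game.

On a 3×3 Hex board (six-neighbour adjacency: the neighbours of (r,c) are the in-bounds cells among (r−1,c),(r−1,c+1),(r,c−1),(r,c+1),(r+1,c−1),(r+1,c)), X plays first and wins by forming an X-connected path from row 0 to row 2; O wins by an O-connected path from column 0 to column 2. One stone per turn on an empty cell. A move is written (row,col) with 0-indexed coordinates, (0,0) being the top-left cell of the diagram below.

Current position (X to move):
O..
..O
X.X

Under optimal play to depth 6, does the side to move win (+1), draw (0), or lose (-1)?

value(O../..O/X.X, X) = +1

[O../..O/X.X] X move#1: (0,1):+1/OX./..O/X.X*, (0,2):-1/O.X/..O/X.X, (1,0):-1/O../X.O/X.X, (1,1):+1/O../.XO/X.X, (2,1):-1/O../..O/XXX
[OX./..O/X.X] O move#2: (0,2):-1/OXO/..O/X.X*, (1,0):-1/OX./O.O/X.X, (1,1):-1/OX./.OO/X.X, (2,1):-1/OX./..O/XOX
[OXO/..O/X.X] X move#3: (1,0):+1/OXO/X.O/X.X*, (1,1):+1/OXO/.XO/X.X, (2,1):+1/OXO/..O/XXX
[OXO/X.O/X.X] end (terminal -1, O#4); searched O../..O/X.X to 6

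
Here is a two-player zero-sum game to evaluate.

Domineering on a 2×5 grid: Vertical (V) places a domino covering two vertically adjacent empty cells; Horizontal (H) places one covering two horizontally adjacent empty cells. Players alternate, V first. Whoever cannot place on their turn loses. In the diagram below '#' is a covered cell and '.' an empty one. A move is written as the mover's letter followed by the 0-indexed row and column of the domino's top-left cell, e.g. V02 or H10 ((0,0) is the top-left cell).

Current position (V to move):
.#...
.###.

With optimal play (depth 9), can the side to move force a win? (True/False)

V winning at [.#.../.###.]: True

[.#.../.###.] V move#1: V00:-1/##.../####., V04:+1/.#..#/.####*
[.#..#/.####] H move#2: H02:-1/.####/.####*
[.####/.####] V move#3: V00:+1/#####/#####*
[#####/#####] end (terminal -1, H#4); searched .#.../.###. to 9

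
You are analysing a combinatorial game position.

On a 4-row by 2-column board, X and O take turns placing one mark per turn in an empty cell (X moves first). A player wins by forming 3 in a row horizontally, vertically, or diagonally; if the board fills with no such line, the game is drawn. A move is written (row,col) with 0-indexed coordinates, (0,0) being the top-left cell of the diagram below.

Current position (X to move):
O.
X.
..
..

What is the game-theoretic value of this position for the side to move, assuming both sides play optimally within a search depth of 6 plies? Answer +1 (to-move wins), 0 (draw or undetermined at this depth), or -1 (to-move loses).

ply 1, X at O./X./../.. | (0,1)=+0→OX/X./../..*; (1,1)=+0→O./XX/../..; (2,0)=+0→O./X./X./..; (2,1)=+0→O./X./.X/..; (3,0)=+0→O./X./../X.; (3,1)=+0→O./X./../.X
ply 2, O at OX/X./../.. | (1,1)=+0→OX/XO/../..*; (2,0)=+0→OX/X./O./..; (2,1)=+0→OX/X./.O/..; (3,0)=+0→OX/X./../O.; (3,1)=+0→OX/X./../.O
ply 3, X at OX/XO/../.. | (2,0)=+0→OX/XO/X./..*; (2,1)=+0→OX/XO/.X/..; (3,0)=+0→OX/XO/../X.; (3,1)=+0→OX/XO/../.X
ply 4, O at OX/XO/X./.. | (2,1)=-1→OX/XO/XO/..; (3,0)=+0→OX/XO/X./O.*; (3,1)=-1→OX/XO/X./.O
ply 5, X at OX/XO/X./O. | (2,1)=+0→OX/XO/XX/O.*; (3,1)=+0→OX/XO/X./OX
ply 6, O at OX/XO/XX/O. | (3,1)=+0→OX/XO/XX/OO*
ply 7: OX/XO/XX/OO is terminal +0 (X); from O./X./../.. depth 6

value(O./X./../.., X) = 0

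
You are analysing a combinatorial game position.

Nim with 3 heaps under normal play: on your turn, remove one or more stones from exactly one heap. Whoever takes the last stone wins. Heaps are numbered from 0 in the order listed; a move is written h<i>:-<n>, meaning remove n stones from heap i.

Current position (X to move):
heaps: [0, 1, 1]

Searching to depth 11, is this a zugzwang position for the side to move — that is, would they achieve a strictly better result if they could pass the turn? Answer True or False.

zugzwang((0,1,1), X) = True

[(0,1,1)] X move#1: h1:-1:-1/(0,0,1)*, h2:-1:-1/(0,1,0)
[(0,0,1)] O move#2: h2:-1:+1/(0,0,0)*
[(0,0,0)] end (terminal -1, X#3); searched (0,1,1) to 11
if X skipped the turn, O would face:
~ [(0,1,1)] O move#1: h1:-1:-1/(0,0,1)*, h2:-1:-1/(0,1,0)
~ [(0,0,1)] X move#2: h2:-1:+1/(0,0,0)*
~ [(0,0,0)] end (terminal -1, O#3); searched (0,1,1) to 11
compare (X): move=-1 vs pass=+1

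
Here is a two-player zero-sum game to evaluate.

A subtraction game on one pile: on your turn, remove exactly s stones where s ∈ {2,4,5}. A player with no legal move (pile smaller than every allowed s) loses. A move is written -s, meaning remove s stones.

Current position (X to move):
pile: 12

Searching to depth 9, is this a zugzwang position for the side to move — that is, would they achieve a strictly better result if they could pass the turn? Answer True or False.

ply 1, X at 12 | -2=-1→10; -4=+1→8*; -5=+1→7
ply 2, O at 8 | -2=-1→6*; -4=-1→4; -5=-1→3
ply 3, X at 6 | -2=-1→4; -4=-1→2; -5=+1→1*
ply 4: 1 is terminal -1 (O); from 12 depth 9
pass branch (O moves first from the same position):
  | ply 1, O at 12 | -2=-1→10; -4=+1→8*; -5=+1→7
  | ply 2, X at 8 | -2=-1→6*; -4=-1→4; -5=-1→3
  | ply 3, O at 6 | -2=-1→4; -4=-1→2; -5=+1→1*
  | ply 4: 1 is terminal -1 (X); from 12 depth 9
X moving scores +1; X passing scores -1

zugzwang(12, X) = False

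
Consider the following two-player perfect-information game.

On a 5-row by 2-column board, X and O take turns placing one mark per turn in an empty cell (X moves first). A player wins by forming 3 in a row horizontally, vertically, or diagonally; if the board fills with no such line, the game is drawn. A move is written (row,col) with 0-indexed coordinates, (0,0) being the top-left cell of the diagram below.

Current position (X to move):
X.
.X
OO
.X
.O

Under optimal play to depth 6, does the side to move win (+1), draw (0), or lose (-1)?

p1 X@[X./.X/OO/.X/.O]: (0,1)[XX/.X/OO/.X/.O]-1 (1,0)[X./XX/OO/.X/.O]+0* (3,0)[X./.X/OO/XX/.O]+0 (4,0)[X./.X/OO/.X/XO]+0
p2 O@[X./XX/OO/.X/.O]: (0,1)[XO/XX/OO/.X/.O]+0* (3,0)[X./XX/OO/OX/.O]+0 (4,0)[X./XX/OO/.X/OO]+0
p3 X@[XO/XX/OO/.X/.O]: (3,0)[XO/XX/OO/XX/.O]+0* (4,0)[XO/XX/OO/.X/XO]+0
p4 O@[XO/XX/OO/XX/.O]: (4,0)[XO/XX/OO/XX/OO]+0*
p5 X@[XO/XX/OO/XX/OO] terminal +0; root [X./.X/OO/.X/.O] d6

value(X./.X/OO/.X/.O, X) = 0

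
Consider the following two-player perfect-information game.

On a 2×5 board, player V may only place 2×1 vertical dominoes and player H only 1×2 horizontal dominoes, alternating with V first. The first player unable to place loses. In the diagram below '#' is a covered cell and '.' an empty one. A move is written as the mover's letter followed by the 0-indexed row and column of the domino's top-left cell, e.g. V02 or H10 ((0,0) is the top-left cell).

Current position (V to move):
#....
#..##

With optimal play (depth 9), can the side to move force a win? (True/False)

p1 V@[#..../#..##]: V01[##.../##.##]-1 V02[#.#../#.###]+1*
p2 H@[#.#../#.###]: H03[#.###/#.###]-1*
p3 V@[#.###/#.###]: V01[#####/#####]+1*
p4 H@[#####/#####] terminal -1; root [#..../#..##] d9

V winning at [#..../#..##]: True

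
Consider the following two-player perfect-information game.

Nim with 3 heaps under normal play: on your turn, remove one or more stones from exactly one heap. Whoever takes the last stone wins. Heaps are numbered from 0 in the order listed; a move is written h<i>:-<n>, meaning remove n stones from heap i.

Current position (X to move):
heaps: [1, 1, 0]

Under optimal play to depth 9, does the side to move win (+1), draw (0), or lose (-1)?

ply 1, X at (1,1,0) | h0:-1=-1→(0,1,0)*; h1:-1=-1→(1,0,0)
ply 2, O at (0,1,0) | h1:-1=+1→(0,0,0)*
ply 3: (0,0,0) is terminal -1 (X); from (1,1,0) depth 9

value((1,1,0), X) = -1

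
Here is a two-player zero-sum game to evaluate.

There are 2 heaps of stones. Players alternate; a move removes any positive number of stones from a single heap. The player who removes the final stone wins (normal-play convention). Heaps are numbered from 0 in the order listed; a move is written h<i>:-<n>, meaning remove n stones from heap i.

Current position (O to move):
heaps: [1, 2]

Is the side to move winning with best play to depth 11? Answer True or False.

p1 O@[(1,2)]: h0:-1[(0,2)]-1 h1:-1[(1,1)]+1* h1:-2[(1,0)]-1
p2 X@[(1,1)]: h0:-1[(0,1)]-1* h1:-1[(1,0)]-1
p3 O@[(0,1)]: h1:-1[(0,0)]+1*
p4 X@[(0,0)] terminal -1; root [(1,2)] d11

O winning at [(1,2)]: True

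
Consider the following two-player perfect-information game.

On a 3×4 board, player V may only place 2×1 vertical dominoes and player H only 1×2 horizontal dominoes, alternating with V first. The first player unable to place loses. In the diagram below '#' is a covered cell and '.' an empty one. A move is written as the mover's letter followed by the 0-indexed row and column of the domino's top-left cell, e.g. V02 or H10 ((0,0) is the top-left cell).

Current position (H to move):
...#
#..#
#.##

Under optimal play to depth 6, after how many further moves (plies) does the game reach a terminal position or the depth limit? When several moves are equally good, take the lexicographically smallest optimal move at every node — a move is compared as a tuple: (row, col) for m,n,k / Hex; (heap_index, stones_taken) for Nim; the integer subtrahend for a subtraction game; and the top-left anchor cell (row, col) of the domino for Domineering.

PV length from [...#/#..#/#.##]: 1 ply

p1 H@[...#/#..#/#.##]: H00[##.#/#..#/#.##]-1 H01[.###/#..#/#.##]-1 H11[...#/####/#.##]+1*
p2 V@[...#/####/#.##] terminal -1; root [...#/#..#/#.##] d6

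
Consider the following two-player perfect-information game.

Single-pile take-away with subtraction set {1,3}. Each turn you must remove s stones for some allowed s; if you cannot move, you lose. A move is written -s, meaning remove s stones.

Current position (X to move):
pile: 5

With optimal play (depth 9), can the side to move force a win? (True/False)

X winning at [5]: True

p1 X@[5]: -1[4]+1* -3[2]+1
p2 O@[4]: -1[3]-1* -3[1]-1
p3 X@[3]: -1[2]+1* -3[0]+1
p4 O@[2]: -1[1]-1*
p5 X@[1]: -1[0]+1*
p6 O@[0] terminal -1; root [5] d9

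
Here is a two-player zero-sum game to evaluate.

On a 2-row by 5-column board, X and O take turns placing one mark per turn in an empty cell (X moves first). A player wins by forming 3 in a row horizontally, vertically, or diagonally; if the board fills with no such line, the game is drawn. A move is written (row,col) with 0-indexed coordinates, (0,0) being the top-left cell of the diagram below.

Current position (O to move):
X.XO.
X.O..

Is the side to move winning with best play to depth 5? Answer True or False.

O winning at [X.XO./X.O..]: False

p1 O@[X.XO./X.O..]: (0,1)[XOXO./X.O..]+0* (0,4)[X.XOO/X.O..]-1 (1,1)[X.XO./XOO..]-1 (1,3)[X.XO./X.OO.]-1 (1,4)[X.XO./X.O.O]-1
p2 X@[XOXO./X.O..]: (0,4)[XOXOX/X.O..]-1 (1,1)[XOXO./XXO..]+0* (1,3)[XOXO./X.OX.]+0 (1,4)[XOXO./X.O.X]+0
p3 O@[XOXO./XXO..]: (0,4)[XOXOO/XXO..]+0* (1,3)[XOXO./XXOO.]+0 (1,4)[XOXO./XXO.O]+0
p4 X@[XOXOO/XXO..]: (1,3)[XOXOO/XXOX.]+0* (1,4)[XOXOO/XXO.X]+0
p5 O@[XOXOO/XXOX.]: (1,4)[XOXOO/XXOXO]+0*
p6 X@[XOXOO/XXOXO] terminal +0; root [X.XO./X.O..] d5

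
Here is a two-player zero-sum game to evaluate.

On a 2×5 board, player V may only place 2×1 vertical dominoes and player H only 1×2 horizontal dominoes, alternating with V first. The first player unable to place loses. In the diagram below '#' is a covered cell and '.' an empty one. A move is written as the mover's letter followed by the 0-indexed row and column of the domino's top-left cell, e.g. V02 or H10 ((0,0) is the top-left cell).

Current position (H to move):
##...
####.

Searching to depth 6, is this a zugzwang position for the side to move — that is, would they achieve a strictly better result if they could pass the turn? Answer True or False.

zugzwang(##.../####., H) = False

ply 1, H at ##.../####. | H02=-1→####./####.; H03=+1→##.##/####.*
ply 2: ##.##/####. is terminal -1 (V); from ##.../####. depth 6
suppose H passes — search the same position with V to move:
pass> ply 1, V at ##.../####. | V04=-1→##..#/#####*
pass> ply 2, H at ##..#/##### | H02=+1→#####/#####*
pass> ply 3: #####/##### is terminal -1 (V); from ##.../####. depth 6
for H: play +1, pass +1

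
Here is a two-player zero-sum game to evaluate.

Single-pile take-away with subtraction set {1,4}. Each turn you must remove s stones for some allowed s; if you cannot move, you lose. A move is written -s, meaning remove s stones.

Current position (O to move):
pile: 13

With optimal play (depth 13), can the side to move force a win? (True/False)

O winning at [13]: True

p1 O@[13]: -1[12]+1* -4[9]-1
p2 X@[12]: -1[11]-1* -4[8]-1
p3 O@[11]: -1[10]+1* -4[7]+1
p4 X@[10]: -1[9]-1* -4[6]-1
p5 O@[9]: -1[8]-1 -4[5]+1*
p6 X@[5]: -1[4]-1* -4[1]-1
p7 O@[4]: -1[3]-1 -4[0]+1*
p8 X@[0] terminal -1; root [13] d13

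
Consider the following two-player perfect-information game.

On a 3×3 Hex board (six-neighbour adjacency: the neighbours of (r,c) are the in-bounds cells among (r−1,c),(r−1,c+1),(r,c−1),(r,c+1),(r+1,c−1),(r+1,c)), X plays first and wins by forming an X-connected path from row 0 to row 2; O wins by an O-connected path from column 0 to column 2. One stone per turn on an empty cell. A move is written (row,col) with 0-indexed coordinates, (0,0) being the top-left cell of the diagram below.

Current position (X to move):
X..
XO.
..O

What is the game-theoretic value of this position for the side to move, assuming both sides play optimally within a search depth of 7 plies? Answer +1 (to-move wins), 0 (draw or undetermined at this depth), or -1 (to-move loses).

value(X../XO./..O, X) = +1

p1 X@[X../XO./..O]: (0,1)[XX./XO./..O]-1 (0,2)[X.X/XO./..O]-1 (1,2)[X../XOX/..O]-1 (2,0)[X../XO./X.O]+1* (2,1)[X../XO./.XO]-1
p2 O@[X../XO./X.O] terminal -1; root [X../XO./..O] d7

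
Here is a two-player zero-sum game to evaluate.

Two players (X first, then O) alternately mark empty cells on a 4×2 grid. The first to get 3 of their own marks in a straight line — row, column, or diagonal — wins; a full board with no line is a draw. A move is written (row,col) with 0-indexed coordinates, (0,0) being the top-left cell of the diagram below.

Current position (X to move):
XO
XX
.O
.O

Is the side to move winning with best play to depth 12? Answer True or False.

ply 1, X at XO/XX/.O/.O | (2,0)=+1→XO/XX/XO/.O*; (3,0)=+0→XO/XX/.O/XO
ply 2: XO/XX/XO/.O is terminal -1 (O); from XO/XX/.O/.O depth 12

X winning at [XO/XX/.O/.O]: True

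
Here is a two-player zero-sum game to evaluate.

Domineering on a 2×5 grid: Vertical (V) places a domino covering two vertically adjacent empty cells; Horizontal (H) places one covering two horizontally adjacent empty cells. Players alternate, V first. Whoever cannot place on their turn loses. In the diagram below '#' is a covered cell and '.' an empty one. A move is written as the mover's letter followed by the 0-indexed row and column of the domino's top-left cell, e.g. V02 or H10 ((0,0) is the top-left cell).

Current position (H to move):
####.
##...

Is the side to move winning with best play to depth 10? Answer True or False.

H winning at [####./##...]: True

[####./##...] H move#1: H12:-1/####./####., H13:+1/####./##.##*
[####./##.##] end (terminal -1, V#2); searched ####./##... to 10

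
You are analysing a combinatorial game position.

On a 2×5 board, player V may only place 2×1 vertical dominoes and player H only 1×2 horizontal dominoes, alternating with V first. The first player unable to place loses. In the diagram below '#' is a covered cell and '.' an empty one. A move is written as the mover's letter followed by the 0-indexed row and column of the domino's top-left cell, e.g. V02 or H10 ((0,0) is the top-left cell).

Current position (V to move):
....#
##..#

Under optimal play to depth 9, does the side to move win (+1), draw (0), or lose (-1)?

p1 V@[....#/##..#]: V02[..#.#/###.#]+1* V03[...##/##.##]-1
p2 H@[..#.#/###.#]: H00[###.#/###.#]-1*
p3 V@[###.#/###.#]: V03[#####/#####]+1*
p4 H@[#####/#####] terminal -1; root [....#/##..#] d9

value(....#/##..#, V) = +1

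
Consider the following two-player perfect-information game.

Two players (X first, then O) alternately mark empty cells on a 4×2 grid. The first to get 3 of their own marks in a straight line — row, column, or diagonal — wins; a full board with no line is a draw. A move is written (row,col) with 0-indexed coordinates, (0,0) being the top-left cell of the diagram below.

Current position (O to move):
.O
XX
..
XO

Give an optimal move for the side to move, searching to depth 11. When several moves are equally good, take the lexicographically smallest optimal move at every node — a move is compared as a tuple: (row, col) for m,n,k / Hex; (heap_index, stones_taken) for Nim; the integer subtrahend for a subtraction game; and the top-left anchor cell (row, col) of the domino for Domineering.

O's best at [.O/XX/../XO]: (2,0)

ply 1, O at .O/XX/../XO | (0,0)=-1→OO/XX/../XO; (2,0)=+0→.O/XX/O./XO*; (2,1)=-1→.O/XX/.O/XO
ply 2, X at .O/XX/O./XO | (0,0)=+0→XO/XX/O./XO*; (2,1)=+0→.O/XX/OX/XO
ply 3, O at XO/XX/O./XO | (2,1)=+0→XO/XX/OO/XO*
ply 4: XO/XX/OO/XO is terminal +0 (X); from .O/XX/../XO depth 11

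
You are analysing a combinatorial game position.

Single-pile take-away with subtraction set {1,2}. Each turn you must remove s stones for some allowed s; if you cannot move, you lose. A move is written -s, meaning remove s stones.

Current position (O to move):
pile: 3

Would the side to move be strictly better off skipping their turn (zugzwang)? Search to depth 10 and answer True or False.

ply 1, O at 3 | -1=-1→2*; -2=-1→1
ply 2, X at 2 | -1=-1→1; -2=+1→0*
ply 3: 0 is terminal -1 (O); from 3 depth 10
suppose O passes — search the same position with X to move:
pass> ply 1, X at 3 | -1=-1→2*; -2=-1→1
pass> ply 2, O at 2 | -1=-1→1; -2=+1→0*
pass> ply 3: 0 is terminal -1 (X); from 3 depth 10
for O: play -1, pass +1

zugzwang(3, O) = True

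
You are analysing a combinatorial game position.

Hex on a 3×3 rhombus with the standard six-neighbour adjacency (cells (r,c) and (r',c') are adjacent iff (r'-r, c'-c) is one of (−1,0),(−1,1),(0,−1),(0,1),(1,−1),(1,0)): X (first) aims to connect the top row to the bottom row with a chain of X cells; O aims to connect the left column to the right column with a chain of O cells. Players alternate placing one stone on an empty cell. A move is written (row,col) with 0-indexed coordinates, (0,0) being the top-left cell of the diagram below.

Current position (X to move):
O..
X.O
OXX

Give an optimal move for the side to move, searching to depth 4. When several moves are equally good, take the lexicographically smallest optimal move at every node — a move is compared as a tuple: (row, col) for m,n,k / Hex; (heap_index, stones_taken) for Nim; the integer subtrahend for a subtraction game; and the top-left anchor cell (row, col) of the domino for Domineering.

X's best at [O../X.O/OXX]: (1,1)

p1 X@[O../X.O/OXX]: (0,1)[OX./X.O/OXX]-1 (0,2)[O.X/X.O/OXX]-1 (1,1)[O../XXO/OXX]+1*
p2 O@[O../XXO/OXX]: (0,1)[OO./XXO/OXX]-1* (0,2)[O.O/XXO/OXX]-1
p3 X@[OO./XXO/OXX]: (0,2)[OOX/XXO/OXX]+1*
p4 O@[OOX/XXO/OXX] terminal -1; root [O../X.O/OXX] d4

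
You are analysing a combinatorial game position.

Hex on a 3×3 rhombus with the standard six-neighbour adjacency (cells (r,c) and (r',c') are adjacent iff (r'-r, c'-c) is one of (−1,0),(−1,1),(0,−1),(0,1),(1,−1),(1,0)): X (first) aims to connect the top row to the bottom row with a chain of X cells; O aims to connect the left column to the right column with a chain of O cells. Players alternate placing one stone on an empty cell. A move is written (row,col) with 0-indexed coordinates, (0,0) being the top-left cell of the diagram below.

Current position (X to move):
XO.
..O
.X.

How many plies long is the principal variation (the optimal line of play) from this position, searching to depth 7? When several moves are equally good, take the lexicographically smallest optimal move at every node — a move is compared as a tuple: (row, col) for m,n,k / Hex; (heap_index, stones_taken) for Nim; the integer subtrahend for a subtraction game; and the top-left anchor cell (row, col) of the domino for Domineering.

PV length from [XO./..O/.X.]: 3 plies

ply 1, X at XO./..O/.X. | (0,2)=-1→XOX/..O/.X.; (1,0)=+1→XO./X.O/.X.*; (1,1)=+1→XO./.XO/.X.; (2,0)=-1→XO./..O/XX.; (2,2)=-1→XO./..O/.XX
ply 2, O at XO./X.O/.X. | (0,2)=-1→XOO/X.O/.X.*; (1,1)=-1→XO./XOO/.X.; (2,0)=-1→XO./X.O/OX.; (2,2)=-1→XO./X.O/.XO
ply 3, X at XOO/X.O/.X. | (1,1)=+1→XOO/XXO/.X.*; (2,0)=+1→XOO/X.O/XX.; (2,2)=+1→XOO/X.O/.XX
ply 4: XOO/XXO/.X. is terminal -1 (O); from XO./..O/.X. depth 7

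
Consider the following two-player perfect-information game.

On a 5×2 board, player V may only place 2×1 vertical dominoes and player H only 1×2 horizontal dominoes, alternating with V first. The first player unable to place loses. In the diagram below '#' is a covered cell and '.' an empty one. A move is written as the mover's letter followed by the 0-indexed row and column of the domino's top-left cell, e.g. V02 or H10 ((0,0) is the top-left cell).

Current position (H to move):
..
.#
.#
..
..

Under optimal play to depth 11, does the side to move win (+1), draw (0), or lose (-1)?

value(../.#/.#/../.., H) = +1

[../.#/.#/../..] H move#1: H00:-1/##/.#/.#/../.., H30:+1/../.#/.#/##/..*, H40:+1/../.#/.#/../##
[../.#/.#/##/..] V move#2: V00:-1/#./##/.#/##/..*, V10:-1/../##/##/##/..
[#./##/.#/##/..] H move#3: H40:+1/#./##/.#/##/##*
[#./##/.#/##/##] end (terminal -1, V#4); searched ../.#/.#/../.. to 11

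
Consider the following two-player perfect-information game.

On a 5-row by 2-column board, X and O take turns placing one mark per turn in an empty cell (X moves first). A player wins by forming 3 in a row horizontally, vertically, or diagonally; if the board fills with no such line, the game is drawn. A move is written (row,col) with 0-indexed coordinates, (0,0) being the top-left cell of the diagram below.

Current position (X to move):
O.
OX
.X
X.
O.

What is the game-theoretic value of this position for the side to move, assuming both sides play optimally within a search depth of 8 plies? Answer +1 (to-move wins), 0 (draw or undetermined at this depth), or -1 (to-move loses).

[O./OX/.X/X./O.] X move#1: (0,1):+1/OX/OX/.X/X./O.*, (2,0):+1/O./OX/XX/X./O., (3,1):+1/O./OX/.X/XX/O., (4,1):-1/O./OX/.X/X./OX
[OX/OX/.X/X./O.] end (terminal -1, O#2); searched O./OX/.X/X./O. to 8

value(O./OX/.X/X./O., X) = +1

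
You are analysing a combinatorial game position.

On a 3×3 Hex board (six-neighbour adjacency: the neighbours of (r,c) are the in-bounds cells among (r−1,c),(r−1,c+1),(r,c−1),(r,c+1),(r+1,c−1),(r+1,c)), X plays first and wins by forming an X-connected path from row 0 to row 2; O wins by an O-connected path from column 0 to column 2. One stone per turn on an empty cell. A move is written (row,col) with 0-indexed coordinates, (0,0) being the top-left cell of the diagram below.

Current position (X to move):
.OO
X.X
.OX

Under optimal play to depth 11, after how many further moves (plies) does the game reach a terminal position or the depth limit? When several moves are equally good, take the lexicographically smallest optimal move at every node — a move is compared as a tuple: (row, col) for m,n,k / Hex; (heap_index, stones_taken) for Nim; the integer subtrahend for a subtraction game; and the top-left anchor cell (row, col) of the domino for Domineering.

p1 X@[.OO/X.X/.OX]: (0,0)[XOO/X.X/.OX]+1* (1,1)[.OO/XXX/.OX]-1 (2,0)[.OO/X.X/XOX]-1
p2 O@[XOO/X.X/.OX]: (1,1)[XOO/XOX/.OX]-1* (2,0)[XOO/X.X/OOX]-1
p3 X@[XOO/XOX/.OX]: (2,0)[XOO/XOX/XOX]+1*
p4 O@[XOO/XOX/XOX] terminal -1; root [.OO/X.X/.OX] d11

PV length from [.OO/X.X/.OX]: 3 plies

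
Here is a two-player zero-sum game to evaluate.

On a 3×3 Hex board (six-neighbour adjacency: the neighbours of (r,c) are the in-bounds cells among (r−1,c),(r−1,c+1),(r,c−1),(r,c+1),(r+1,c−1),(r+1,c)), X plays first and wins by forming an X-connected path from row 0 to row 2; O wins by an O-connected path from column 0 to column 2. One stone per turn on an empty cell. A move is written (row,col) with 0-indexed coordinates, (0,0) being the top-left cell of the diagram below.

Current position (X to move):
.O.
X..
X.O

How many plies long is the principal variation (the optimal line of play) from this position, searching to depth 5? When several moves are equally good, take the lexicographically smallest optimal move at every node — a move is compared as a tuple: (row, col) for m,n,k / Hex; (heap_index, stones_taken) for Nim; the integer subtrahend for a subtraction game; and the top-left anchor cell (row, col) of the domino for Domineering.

p1 X@[.O./X../X.O]: (0,0)[XO./X../X.O]+1* (0,2)[.OX/X../X.O]+1 (1,1)[.O./XX./X.O]+1 (1,2)[.O./X.X/X.O]+1 (2,1)[.O./X../XXO]+1
p2 O@[XO./X../X.O] terminal -1; root [.O./X../X.O] d5

PV length from [.O./X../X.O]: 1 ply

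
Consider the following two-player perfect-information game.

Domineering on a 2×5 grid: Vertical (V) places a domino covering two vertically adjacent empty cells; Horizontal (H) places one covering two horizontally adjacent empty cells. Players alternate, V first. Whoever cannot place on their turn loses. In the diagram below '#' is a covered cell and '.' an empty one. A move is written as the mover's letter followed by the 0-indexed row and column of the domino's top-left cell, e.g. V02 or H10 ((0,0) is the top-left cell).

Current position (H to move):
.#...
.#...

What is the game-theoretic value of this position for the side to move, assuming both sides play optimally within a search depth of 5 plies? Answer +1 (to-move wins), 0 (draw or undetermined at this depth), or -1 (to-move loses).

value(.#.../.#..., H) = -1

ply 1, H at .#.../.#... | H02=-1→.###./.#...*; H03=-1→.#.##/.#...; H12=-1→.#.../.###.; H13=-1→.#.../.#.##
ply 2, V at .###./.#... | V00=-1→####./##...; V04=+1→.####/.#..#*
ply 3, H at .####/.#..# | H12=-1→.####/.####*
ply 4, V at .####/.#### | V00=+1→#####/#####*
ply 5: #####/##### is terminal -1 (H); from .#.../.#... depth 5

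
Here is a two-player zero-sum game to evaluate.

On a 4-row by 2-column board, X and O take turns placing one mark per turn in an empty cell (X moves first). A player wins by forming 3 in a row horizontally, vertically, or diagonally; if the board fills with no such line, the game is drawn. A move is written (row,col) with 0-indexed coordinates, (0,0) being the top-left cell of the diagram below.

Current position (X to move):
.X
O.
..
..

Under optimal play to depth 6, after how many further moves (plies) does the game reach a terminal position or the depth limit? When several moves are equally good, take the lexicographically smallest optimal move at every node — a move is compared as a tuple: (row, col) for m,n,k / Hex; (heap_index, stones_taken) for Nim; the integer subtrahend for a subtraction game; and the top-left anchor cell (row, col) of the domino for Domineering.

PV length from [.X/O./../..]: 6 plies

ply 1, X at .X/O./../.. | (0,0)=+0→XX/O./../..*; (1,1)=+0→.X/OX/../..; (2,0)=+0→.X/O./X./..; (2,1)=+0→.X/O./.X/..; (3,0)=+0→.X/O./../X.; (3,1)=-1→.X/O./../.X
ply 2, O at XX/O./../.. | (1,1)=+0→XX/OO/../..*; (2,0)=+0→XX/O./O./..; (2,1)=+0→XX/O./.O/..; (3,0)=+0→XX/O./../O.; (3,1)=+0→XX/O./../.O
ply 3, X at XX/OO/../.. | (2,0)=+0→XX/OO/X./..*; (2,1)=+0→XX/OO/.X/..; (3,0)=+0→XX/OO/../X.; (3,1)=+0→XX/OO/../.X
ply 4, O at XX/OO/X./.. | (2,1)=+0→XX/OO/XO/..*; (3,0)=+0→XX/OO/X./O.; (3,1)=+0→XX/OO/X./.O
ply 5, X at XX/OO/XO/.. | (3,0)=-1→XX/OO/XO/X.; (3,1)=+0→XX/OO/XO/.X*
ply 6, O at XX/OO/XO/.X | (3,0)=+0→XX/OO/XO/OX*
ply 7: XX/OO/XO/OX is terminal +0 (X); from .X/O./../.. depth 6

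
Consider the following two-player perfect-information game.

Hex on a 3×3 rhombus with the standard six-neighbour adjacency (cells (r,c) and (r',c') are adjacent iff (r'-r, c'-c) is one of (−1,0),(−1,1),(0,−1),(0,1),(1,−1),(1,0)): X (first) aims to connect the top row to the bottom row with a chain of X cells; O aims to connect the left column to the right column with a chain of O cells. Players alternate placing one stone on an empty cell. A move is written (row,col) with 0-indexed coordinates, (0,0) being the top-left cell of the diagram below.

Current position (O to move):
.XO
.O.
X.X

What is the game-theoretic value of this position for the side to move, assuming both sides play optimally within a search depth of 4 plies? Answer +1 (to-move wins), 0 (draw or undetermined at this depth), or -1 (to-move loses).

p1 O@[.XO/.O./X.X]: (0,0)[OXO/.O./X.X]-1 (1,0)[.XO/OO./X.X]+1* (1,2)[.XO/.OO/X.X]-1 (2,1)[.XO/.O./XOX]-1
p2 X@[.XO/OO./X.X] terminal -1; root [.XO/.O./X.X] d4

value(.XO/.O./X.X, O) = +1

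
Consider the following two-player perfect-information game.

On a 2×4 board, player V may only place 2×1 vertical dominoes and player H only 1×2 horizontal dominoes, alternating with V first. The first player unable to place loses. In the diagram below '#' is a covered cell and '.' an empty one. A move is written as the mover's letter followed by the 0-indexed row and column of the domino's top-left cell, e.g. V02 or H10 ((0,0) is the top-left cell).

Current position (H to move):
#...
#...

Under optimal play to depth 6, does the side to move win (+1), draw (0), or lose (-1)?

value(#.../#..., H) = +1

p1 H@[#.../#...]: H01[###./#...]+1* H02[#.##/#...]+1 H11[#.../###.]+1 H12[#.../#.##]+1
p2 V@[###./#...]: V03[####/#..#]-1*
p3 H@[####/#..#]: H11[####/####]+1*
p4 V@[####/####] terminal -1; root [#.../#...] d6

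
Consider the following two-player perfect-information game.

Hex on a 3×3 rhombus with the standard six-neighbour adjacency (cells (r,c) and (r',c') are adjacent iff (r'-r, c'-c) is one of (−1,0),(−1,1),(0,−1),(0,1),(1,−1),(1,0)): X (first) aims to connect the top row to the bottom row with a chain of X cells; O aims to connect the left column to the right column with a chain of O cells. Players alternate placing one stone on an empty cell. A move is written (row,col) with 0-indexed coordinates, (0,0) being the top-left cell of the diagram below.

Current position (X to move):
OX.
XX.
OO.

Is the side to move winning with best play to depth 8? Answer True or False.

X winning at [OX./XX./OO.]: False

p1 X@[OX./XX./OO.]: (0,2)[OXX/XX./OO.]-1* (1,2)[OX./XXX/OO.]-1 (2,2)[OX./XX./OOX]-1
p2 O@[OXX/XX./OO.]: (1,2)[OXX/XXO/OO.]+1* (2,2)[OXX/XX./OOO]+1
p3 X@[OXX/XXO/OO.] terminal -1; root [OX./XX./OO.] d8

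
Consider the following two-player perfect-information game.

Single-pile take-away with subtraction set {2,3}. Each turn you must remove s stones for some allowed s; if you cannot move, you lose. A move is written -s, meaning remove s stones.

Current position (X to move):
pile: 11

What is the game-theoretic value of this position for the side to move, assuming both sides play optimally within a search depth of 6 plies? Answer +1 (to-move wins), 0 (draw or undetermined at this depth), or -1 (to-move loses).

[11] X move#1: -2:-1/9*, -3:-1/8
[9] O move#2: -2:-1/7, -3:+1/6*
[6] X move#3: -2:-1/4*, -3:-1/3
[4] O move#4: -2:-1/2, -3:+1/1*
[1] end (terminal -1, X#5); searched 11 to 6

value(11, X) = -1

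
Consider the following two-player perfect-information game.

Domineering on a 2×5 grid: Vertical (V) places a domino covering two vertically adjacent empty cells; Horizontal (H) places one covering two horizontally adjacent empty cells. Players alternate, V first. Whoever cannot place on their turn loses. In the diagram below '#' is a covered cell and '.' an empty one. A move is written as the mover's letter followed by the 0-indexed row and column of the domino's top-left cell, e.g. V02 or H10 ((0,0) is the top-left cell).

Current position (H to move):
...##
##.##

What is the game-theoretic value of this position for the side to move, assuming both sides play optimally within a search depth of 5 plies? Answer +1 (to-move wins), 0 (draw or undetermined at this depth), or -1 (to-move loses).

ply 1, H at ...##/##.## | H00=-1→##.##/##.##; H01=+1→.####/##.##*
ply 2: .####/##.## is terminal -1 (V); from ...##/##.## depth 5

value(...##/##.##, H) = +1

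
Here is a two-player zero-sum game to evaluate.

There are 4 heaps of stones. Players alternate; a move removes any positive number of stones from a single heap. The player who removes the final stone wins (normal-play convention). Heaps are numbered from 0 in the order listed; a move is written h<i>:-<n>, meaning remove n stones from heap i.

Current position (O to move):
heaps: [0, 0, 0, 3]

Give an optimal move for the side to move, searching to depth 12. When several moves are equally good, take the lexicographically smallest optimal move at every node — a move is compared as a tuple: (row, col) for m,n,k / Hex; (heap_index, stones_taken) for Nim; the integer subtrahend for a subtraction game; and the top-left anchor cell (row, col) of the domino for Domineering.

O's best at [(0,0,0,3)]: h3:-3

p1 O@[(0,0,0,3)]: h3:-1[(0,0,0,2)]-1 h3:-2[(0,0,0,1)]-1 h3:-3[(0,0,0,0)]+1*
p2 X@[(0,0,0,0)] terminal -1; root [(0,0,0,3)] d12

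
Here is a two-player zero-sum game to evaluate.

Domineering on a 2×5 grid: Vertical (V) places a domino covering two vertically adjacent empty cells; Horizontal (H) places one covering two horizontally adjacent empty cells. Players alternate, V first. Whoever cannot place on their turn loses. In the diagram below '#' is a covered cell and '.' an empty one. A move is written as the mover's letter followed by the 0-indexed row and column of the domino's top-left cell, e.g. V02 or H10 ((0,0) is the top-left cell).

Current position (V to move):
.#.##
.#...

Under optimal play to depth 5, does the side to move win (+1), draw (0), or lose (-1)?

value(.#.##/.#..., V) = +1

p1 V@[.#.##/.#...]: V00[##.##/##...]-1 V02[.####/.##..]+1*
p2 H@[.####/.##..]: H13[.####/.####]-1*
p3 V@[.####/.####]: V00[#####/#####]+1*
p4 H@[#####/#####] terminal -1; root [.#.##/.#...] d5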